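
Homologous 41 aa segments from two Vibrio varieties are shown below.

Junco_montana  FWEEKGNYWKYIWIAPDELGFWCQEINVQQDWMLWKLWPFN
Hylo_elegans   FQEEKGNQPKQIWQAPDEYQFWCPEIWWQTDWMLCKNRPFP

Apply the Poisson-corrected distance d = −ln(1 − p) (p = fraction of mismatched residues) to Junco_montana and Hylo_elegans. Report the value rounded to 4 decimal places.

The sequences differ at positions 2 (W/Q), 8 (Y/Q), 9 (W/P), 11 (Y/Q), 14 (I/Q), 19 (L/Y), 20 (G/Q), 24 (Q/P), 27 (N/W), 28 (V/W), 30 (Q/T), 35 (W/C), 37 (L/N), 38 (W/R), 41 (N/P).
p = 15/41 = 0.365854.
d = −ln(1 − 0.365854) = −ln(0.634146) = 0.4555.

0.4555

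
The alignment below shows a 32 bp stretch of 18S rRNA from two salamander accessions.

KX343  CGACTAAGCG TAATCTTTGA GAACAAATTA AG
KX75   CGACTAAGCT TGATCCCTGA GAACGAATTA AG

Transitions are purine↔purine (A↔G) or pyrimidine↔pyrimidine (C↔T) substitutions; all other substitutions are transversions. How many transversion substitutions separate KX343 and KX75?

The sequences differ at positions 10 (G/T, transversion), 12 (A/G, transition), 16 (T/C, transition), 17 (T/C, transition), 25 (A/G, transition).
Of the 5 differences, 4 transitions and 1 transversion, so the answer is 1.

1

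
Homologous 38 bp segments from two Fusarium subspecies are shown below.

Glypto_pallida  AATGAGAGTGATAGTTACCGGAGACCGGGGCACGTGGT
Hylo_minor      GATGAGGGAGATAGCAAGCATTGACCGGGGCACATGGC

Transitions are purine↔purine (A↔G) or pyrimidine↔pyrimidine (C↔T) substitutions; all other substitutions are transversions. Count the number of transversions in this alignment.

Differing sites — 1:A/G (Ti); 7:A/G (Ti); 9:T/A (Tv); 15:T/C (Ti); 16:T/A (Tv); 18:C/G (Tv); 20:G/A (Ti); 21:G/T (Tv); 22:A/T (Tv); 34:G/A (Ti); 38:T/C (Ti).
Of the 11 differences, 6 transitions and 5 transversions, so the answer is 5.

5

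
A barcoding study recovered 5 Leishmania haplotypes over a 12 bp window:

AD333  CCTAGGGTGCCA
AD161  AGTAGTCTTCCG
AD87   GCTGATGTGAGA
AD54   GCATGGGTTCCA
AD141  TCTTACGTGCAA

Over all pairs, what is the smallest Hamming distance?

4

Pairwise Hamming distances:
  AD333 vs AD161: 6
  AD333 vs AD87: 6
  AD333 vs AD54: 4
  AD333 vs AD141: 5
  AD161 vs AD87: 9
  AD161 vs AD54: 7
  AD161 vs AD141: 9
  AD87 vs AD54: 7
  AD87 vs AD141: 5
  AD54 vs AD141: 6
The smallest is 4, between AD333 and AD54.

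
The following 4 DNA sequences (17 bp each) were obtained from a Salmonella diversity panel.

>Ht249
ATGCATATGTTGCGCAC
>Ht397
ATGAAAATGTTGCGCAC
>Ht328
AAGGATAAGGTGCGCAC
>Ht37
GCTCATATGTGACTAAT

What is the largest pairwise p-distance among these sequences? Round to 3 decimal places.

Pairwise Hamming distances:
  Ht249 vs Ht397: 2
  Ht249 vs Ht328: 4
  Ht249 vs Ht37: 8
  Ht397 vs Ht328: 5
  Ht397 vs Ht37: 10
  Ht328 vs Ht37: 11
The largest is 11 mismatches, between Ht328 and Ht37; p = 11/17 = 0.647.

0.647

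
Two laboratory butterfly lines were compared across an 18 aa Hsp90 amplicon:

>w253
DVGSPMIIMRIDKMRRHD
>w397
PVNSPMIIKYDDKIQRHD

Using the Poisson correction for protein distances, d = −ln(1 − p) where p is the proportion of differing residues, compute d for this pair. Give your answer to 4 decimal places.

The sequences differ at positions 1 (D/P), 3 (G/N), 9 (M/K), 10 (R/Y), 11 (I/D), 14 (M/I), 15 (R/Q).
p = 7/18 = 0.388889.
d = −ln(1 − 0.388889) = −ln(0.611111) = 0.4925.

0.4925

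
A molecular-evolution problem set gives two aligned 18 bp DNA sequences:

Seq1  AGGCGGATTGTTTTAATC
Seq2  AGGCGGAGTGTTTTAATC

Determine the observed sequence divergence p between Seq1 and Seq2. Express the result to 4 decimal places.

A single mismatch occurs at site 8 (T→G).
There are 1 differences over 18 sites, so p = 1/18 = 0.0556.

0.0556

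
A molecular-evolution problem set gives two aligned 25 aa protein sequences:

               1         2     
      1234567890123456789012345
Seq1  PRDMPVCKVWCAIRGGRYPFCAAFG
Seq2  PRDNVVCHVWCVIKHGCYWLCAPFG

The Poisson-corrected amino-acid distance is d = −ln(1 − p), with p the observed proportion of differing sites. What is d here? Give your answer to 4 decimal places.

Mismatches occur at site 4 (M/N), site 5 (P/V), site 8 (K/H), site 12 (A/V), site 14 (R/K), site 15 (G/H), site 17 (R/C), site 19 (P/W), site 20 (F/L), site 23 (A/P).
p = 10/25 = 0.400000.
d = −ln(1 − 0.400000) = −ln(0.600000) = 0.5108.

0.5108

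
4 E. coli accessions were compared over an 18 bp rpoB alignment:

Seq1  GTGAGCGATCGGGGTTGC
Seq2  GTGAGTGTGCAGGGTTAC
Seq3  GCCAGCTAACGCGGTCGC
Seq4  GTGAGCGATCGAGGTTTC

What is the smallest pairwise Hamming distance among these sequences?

Pairwise Hamming distances:
  Seq1 vs Seq2: 5
  Seq1 vs Seq3: 6
  Seq1 vs Seq4: 2
  Seq2 vs Seq3: 10
  Seq2 vs Seq4: 6
  Seq3 vs Seq4: 7
The smallest is 2, between Seq1 and Seq4.

2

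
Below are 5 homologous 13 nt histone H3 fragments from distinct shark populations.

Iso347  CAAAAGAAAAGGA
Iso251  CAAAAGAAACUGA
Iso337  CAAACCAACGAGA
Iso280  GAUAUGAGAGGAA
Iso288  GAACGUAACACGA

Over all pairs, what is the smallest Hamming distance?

2

Pairwise Hamming distances:
  Iso347 vs Iso251: 2
  Iso347 vs Iso337: 5
  Iso347 vs Iso280: 6
  Iso347 vs Iso288: 6
  Iso251 vs Iso337: 5
  Iso251 vs Iso280: 7
  Iso251 vs Iso288: 7
  Iso337 vs Iso280: 8
  Iso337 vs Iso288: 6
  Iso280 vs Iso288: 9
The smallest is 2, between Iso347 and Iso251.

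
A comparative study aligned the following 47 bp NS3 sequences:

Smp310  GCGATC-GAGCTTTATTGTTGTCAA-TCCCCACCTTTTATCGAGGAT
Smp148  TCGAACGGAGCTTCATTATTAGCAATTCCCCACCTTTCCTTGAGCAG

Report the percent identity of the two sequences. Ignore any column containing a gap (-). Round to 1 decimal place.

75.6%

Excluding the 2 gap columns leaves 45 comparable sites.
Mismatches occur at site 1 (G→T), site 5 (T→A), site 14 (T→C), site 18 (G→A), site 21 (G→A), site 22 (T→G), site 38 (T→C), site 39 (A→C), site 41 (C→T), site 45 (G→C), site 47 (T→G).
34 of the 45 comparable sites match, so the percent identity is 34/45 × 100 = 75.6%.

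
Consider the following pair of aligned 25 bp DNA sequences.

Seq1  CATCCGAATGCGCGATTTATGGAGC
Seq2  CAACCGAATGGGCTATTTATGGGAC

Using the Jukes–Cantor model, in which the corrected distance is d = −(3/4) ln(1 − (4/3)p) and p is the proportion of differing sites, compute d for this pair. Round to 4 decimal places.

0.2326

The sequences differ at positions 3 (T/A), 11 (C/G), 14 (G/T), 23 (A/G), 24 (G/A).
p = 5/25 = 0.200000.
d = −0.75 · ln(1 − (4/3)·0.200000) = −0.75 · ln(0.733333) = −0.75 · (-0.310155) = 0.2326.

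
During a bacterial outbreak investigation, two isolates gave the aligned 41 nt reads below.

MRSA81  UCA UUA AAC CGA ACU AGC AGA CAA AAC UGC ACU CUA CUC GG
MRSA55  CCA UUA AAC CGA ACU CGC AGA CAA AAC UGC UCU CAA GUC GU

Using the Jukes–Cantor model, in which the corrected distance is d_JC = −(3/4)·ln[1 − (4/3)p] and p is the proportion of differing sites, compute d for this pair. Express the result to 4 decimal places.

0.1628

Differing sites — 1:U/C; 16:A/C; 31:A/U; 35:U/A; 37:C/G; 41:G/U.
p = 6/41 = 0.146341.
d = −0.75 · ln(1 − (4/3)·0.146341) = −0.75 · ln(0.804879) = −0.75 · (-0.217063) = 0.1628.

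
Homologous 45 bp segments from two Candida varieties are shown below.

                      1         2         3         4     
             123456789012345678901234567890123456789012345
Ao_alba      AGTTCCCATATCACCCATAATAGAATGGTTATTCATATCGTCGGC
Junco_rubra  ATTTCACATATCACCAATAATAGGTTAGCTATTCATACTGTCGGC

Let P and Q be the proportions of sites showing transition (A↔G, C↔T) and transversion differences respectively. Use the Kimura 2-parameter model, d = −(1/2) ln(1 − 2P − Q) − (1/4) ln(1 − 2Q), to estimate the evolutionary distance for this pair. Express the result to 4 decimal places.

0.2353

Differing sites — 2:G/T (Tv); 6:C/A (Tv); 16:C/A (Tv); 24:A/G (Ti); 25:A/T (Tv); 27:G/A (Ti); 29:T/C (Ti); 38:T/C (Ti); 39:C/T (Ti).
Of the 9 differences, 5 transitions and 4 transversions over 45 sites: P = 5/45 = 0.111111, Q = 4/45 = 0.088889.
d = −0.5·ln(0.688889) − 0.25·ln(0.822222) = −0.5·(-0.372675) − 0.25·(-0.195745) = 0.2353.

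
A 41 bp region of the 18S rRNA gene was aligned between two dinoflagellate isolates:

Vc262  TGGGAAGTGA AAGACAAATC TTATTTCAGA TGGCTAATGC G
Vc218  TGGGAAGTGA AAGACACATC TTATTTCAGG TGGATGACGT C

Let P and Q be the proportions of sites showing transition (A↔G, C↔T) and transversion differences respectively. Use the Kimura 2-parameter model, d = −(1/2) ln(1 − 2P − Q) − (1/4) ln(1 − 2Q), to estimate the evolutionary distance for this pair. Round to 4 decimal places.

0.1957

The sequences differ at positions 17 (A/C, transversion), 30 (A/G, transition), 34 (C/A, transversion), 36 (A/G, transition), 38 (T/C, transition), 40 (C/T, transition), 41 (G/C, transversion).
Of the 7 differences, 4 transitions and 3 transversions over 41 sites: P = 4/41 = 0.097561, Q = 3/41 = 0.073171.
d = −0.5·ln(0.731707) − 0.25·ln(0.853658) = −0.5·(-0.312375) − 0.25·(-0.158225) = 0.1957.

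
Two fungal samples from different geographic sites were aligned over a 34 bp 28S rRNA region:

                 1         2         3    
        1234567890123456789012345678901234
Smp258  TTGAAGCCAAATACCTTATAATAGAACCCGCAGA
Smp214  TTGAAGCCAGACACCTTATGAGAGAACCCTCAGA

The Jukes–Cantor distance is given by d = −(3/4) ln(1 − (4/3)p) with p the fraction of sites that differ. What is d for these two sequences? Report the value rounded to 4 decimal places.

0.1637

Differing sites — 10:A/G; 12:T/C; 20:A/G; 22:T/G; 30:G/T.
p = 5/34 = 0.147059.
d = −0.75 · ln(1 − (4/3)·0.147059) = −0.75 · ln(0.803921) = −0.75 · (-0.218254) = 0.1637.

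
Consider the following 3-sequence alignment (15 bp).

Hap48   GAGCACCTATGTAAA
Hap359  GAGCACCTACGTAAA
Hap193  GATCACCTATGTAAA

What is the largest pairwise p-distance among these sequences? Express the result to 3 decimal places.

0.133

Pairwise Hamming distances:
  Hap48 vs Hap359: 1
  Hap48 vs Hap193: 1
  Hap359 vs Hap193: 2
The largest is 2 mismatches, between Hap359 and Hap193; p = 2/15 = 0.133.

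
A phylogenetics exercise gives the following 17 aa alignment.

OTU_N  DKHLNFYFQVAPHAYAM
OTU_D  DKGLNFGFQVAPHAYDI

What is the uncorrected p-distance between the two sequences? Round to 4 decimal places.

0.2353

Mismatches occur at site 3 (H/G), site 7 (Y/G), site 16 (A/D), site 17 (M/I).
There are 4 differences over 17 sites, so p = 4/17 = 0.2353.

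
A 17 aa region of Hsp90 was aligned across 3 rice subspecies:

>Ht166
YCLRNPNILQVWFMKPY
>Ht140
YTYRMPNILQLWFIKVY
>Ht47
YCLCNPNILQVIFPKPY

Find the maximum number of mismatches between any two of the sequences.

8

Pairwise Hamming distances:
  Ht166 vs Ht140: 6
  Ht166 vs Ht47: 3
  Ht140 vs Ht47: 8
The largest is 8, between Ht140 and Ht47.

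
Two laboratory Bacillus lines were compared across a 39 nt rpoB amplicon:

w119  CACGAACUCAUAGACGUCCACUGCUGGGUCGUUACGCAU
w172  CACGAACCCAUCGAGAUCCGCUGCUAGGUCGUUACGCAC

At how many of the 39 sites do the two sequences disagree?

Differing sites — 8:U/C; 12:A/C; 15:C/G; 16:G/A; 20:A/G; 26:G/A; 39:U/C.
That gives 7 mismatches out of 39 aligned sites, so the Hamming distance is 7.

7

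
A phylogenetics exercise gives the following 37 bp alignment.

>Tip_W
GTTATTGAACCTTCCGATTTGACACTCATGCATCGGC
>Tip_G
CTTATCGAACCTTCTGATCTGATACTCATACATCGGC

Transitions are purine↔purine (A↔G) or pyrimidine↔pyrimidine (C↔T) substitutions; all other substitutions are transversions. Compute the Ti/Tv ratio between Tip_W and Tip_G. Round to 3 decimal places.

5.000

The sequences differ at positions 1 (G/C, transversion), 6 (T/C, transition), 15 (C/T, transition), 19 (T/C, transition), 23 (C/T, transition), 30 (G/A, transition).
Of the 6 differences, 5 transitions and 1 transversion, so Ti/Tv = 5/1 = 5.000.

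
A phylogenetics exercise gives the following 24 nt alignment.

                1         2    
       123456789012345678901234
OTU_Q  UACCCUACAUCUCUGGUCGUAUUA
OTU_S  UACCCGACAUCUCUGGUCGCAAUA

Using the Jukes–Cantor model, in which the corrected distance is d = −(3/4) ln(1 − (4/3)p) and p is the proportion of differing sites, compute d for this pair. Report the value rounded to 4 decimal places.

The sequences differ at positions 6 (U/G), 20 (U/C), 22 (U/A).
p = 3/24 = 0.125000.
d = −0.75 · ln(1 − (4/3)·0.125000) = −0.75 · ln(0.833333) = −0.75 · (-0.182322) = 0.1367.

0.1367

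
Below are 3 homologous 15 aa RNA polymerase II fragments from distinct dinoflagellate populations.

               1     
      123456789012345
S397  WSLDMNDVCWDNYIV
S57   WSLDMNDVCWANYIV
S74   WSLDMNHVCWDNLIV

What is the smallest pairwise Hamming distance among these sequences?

1

Pairwise Hamming distances:
  S397 vs S57: 1
  S397 vs S74: 2
  S57 vs S74: 3
The smallest is 1, between S397 and S57.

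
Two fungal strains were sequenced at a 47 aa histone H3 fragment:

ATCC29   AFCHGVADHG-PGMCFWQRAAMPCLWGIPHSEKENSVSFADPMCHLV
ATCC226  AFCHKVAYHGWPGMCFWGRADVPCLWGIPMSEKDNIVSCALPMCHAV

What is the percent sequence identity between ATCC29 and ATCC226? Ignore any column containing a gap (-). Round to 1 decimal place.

76.1%

Excluding the 1 gap column leaves 46 comparable sites.
The sequences differ at positions 5 (G/K), 8 (D/Y), 18 (Q/G), 21 (A/D), 22 (M/V), 30 (H/M), 34 (E/D), 36 (S/I), 39 (F/C), 41 (D/L), 46 (L/A).
35 of the 46 comparable sites match, so the percent identity is 35/46 × 100 = 76.1%.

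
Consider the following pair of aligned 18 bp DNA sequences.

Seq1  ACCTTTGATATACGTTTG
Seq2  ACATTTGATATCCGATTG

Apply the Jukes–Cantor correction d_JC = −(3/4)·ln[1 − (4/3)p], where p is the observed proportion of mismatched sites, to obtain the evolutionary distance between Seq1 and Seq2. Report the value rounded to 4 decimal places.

0.1885

Differing sites — 3:C/A; 12:A/C; 15:T/A.
p = 3/18 = 0.166667.
d = −0.75 · ln(1 − (4/3)·0.166667) = −0.75 · ln(0.777777) = −0.75 · (-0.251315) = 0.1885.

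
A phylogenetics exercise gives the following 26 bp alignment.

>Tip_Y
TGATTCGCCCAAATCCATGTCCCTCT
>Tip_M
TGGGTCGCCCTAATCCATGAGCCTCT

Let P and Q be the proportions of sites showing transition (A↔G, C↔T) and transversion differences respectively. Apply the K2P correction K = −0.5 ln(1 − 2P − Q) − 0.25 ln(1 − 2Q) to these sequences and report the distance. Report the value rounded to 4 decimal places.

The sequences differ at positions 3 (A/G, transition), 4 (T/G, transversion), 11 (A/T, transversion), 20 (T/A, transversion), 21 (C/G, transversion).
Of the 5 differences, 1 transition and 4 transversions over 26 sites: P = 1/26 = 0.038462, Q = 4/26 = 0.153846.
d = −0.5·ln(0.769230) − 0.25·ln(0.692308) = −0.5·(-0.262365) − 0.25·(-0.367724) = 0.2231.

0.2231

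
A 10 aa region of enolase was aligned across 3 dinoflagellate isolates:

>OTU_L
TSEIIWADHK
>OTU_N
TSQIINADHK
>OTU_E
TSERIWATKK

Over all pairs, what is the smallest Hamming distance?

2

Pairwise Hamming distances:
  OTU_L vs OTU_N: 2
  OTU_L vs OTU_E: 3
  OTU_N vs OTU_E: 5
The smallest is 2, between OTU_L and OTU_N.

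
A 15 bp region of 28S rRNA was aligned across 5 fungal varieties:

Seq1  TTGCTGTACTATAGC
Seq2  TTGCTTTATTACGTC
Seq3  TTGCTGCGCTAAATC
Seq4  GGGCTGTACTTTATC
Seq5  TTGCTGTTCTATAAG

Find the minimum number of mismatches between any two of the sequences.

Pairwise Hamming distances:
  Seq1 vs Seq2: 5
  Seq1 vs Seq3: 4
  Seq1 vs Seq4: 4
  Seq1 vs Seq5: 3
  Seq2 vs Seq3: 6
  Seq2 vs Seq4: 7
  Seq2 vs Seq5: 7
  Seq3 vs Seq4: 6
  Seq3 vs Seq5: 5
  Seq4 vs Seq5: 6
The smallest is 3, between Seq1 and Seq5.

3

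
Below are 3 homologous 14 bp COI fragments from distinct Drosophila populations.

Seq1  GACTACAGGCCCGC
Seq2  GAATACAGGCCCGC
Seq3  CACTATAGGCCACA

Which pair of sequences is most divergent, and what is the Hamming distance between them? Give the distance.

6

Pairwise Hamming distances:
  Seq1 vs Seq2: 1
  Seq1 vs Seq3: 5
  Seq2 vs Seq3: 6
The largest is 6, between Seq2 and Seq3.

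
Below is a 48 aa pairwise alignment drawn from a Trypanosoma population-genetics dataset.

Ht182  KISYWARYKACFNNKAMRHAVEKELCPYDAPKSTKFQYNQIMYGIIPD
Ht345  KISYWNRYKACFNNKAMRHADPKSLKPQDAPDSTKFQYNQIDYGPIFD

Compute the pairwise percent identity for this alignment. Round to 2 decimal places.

The sequences differ at positions 6 (A/N), 21 (V/D), 22 (E/P), 24 (E/S), 26 (C/K), 28 (Y/Q), 32 (K/D), 42 (M/D), 45 (I/P), 47 (P/F).
38 of the 48 sites match, so the percent identity is 38/48 × 100 = 79.17%.

79.17%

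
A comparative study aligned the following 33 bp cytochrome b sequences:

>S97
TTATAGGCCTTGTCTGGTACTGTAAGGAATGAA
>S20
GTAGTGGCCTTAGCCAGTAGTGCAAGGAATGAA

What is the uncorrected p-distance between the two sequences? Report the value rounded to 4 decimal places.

0.2727

The sequences differ at positions 1 (T/G), 4 (T/G), 5 (A/T), 12 (G/A), 13 (T/G), 15 (T/C), 16 (G/A), 20 (C/G), 23 (T/C).
There are 9 differences over 33 sites, so p = 9/33 = 0.2727.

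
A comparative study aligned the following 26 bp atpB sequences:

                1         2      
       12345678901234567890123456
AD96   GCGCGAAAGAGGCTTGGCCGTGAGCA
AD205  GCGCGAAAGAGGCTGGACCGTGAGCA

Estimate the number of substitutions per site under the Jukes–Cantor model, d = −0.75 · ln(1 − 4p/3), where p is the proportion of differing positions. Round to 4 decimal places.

0.0812

Mismatches occur at site 15 (T/G), site 17 (G/A).
p = 2/26 = 0.076923.
d = −0.75 · ln(1 − (4/3)·0.076923) = −0.75 · ln(0.897436) = −0.75 · (-0.108213) = 0.0812.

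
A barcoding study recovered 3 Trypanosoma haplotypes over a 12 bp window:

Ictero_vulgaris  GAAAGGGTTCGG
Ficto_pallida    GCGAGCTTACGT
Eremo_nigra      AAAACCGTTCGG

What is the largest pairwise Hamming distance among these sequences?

7

Pairwise Hamming distances:
  Ictero_vulgaris vs Ficto_pallida: 6
  Ictero_vulgaris vs Eremo_nigra: 3
  Ficto_pallida vs Eremo_nigra: 7
The largest is 7, between Ficto_pallida and Eremo_nigra.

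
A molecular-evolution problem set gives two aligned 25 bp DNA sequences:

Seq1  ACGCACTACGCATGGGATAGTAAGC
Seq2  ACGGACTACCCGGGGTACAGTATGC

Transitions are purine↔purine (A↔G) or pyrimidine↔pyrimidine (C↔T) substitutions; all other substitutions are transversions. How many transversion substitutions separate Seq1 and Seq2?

5

Differing sites — 4:C/G (Tv); 10:G/C (Tv); 12:A/G (Ti); 13:T/G (Tv); 16:G/T (Tv); 18:T/C (Ti); 23:A/T (Tv).
Of the 7 differences, 2 transitions and 5 transversions, so the answer is 5.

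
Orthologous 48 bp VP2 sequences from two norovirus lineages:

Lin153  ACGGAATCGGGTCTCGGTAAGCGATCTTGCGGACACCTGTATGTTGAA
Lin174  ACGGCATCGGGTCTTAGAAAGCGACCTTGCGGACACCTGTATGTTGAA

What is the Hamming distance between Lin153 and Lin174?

Differing sites — 5:A/C; 15:C/T; 16:G/A; 18:T/A; 25:T/C.
That gives 5 mismatches out of 48 aligned sites, so the Hamming distance is 5.

5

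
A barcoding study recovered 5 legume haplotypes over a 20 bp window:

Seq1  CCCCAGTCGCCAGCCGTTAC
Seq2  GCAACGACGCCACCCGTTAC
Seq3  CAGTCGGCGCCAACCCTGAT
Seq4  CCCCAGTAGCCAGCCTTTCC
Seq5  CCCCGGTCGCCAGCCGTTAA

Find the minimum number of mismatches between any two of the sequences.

Pairwise Hamming distances:
  Seq1 vs Seq2: 6
  Seq1 vs Seq3: 9
  Seq1 vs Seq4: 3
  Seq1 vs Seq5: 2
  Seq2 vs Seq3: 9
  Seq2 vs Seq4: 9
  Seq2 vs Seq5: 7
  Seq3 vs Seq4: 11
  Seq3 vs Seq5: 9
  Seq4 vs Seq5: 5
The smallest is 2, between Seq1 and Seq5.

2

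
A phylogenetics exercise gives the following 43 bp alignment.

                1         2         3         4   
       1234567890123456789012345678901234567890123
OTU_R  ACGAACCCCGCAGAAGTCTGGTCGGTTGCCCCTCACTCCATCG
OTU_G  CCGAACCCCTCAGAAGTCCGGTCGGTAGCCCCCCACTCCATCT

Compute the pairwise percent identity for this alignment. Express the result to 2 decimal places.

86.05%

The sequences differ at positions 1 (A/C), 10 (G/T), 19 (T/C), 27 (T/A), 33 (T/C), 43 (G/T).
37 of the 43 sites match, so the percent identity is 37/43 × 100 = 86.05%.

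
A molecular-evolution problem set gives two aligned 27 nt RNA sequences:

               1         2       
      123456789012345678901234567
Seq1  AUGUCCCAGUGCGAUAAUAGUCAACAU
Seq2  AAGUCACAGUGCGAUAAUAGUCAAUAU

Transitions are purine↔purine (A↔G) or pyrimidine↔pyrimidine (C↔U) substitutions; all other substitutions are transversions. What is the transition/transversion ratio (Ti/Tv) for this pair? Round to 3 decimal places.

0.500

Differing sites — 2:U/A (Tv); 6:C/A (Tv); 25:C/U (Ti).
Of the 3 differences, 1 transition and 2 transversions, so Ti/Tv = 1/2 = 0.500.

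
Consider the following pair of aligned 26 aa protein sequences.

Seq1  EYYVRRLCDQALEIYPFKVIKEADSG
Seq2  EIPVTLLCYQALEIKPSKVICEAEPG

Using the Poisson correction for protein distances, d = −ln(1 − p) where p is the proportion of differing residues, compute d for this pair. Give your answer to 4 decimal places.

Differing sites — 2:Y/I; 3:Y/P; 5:R/T; 6:R/L; 9:D/Y; 15:Y/K; 17:F/S; 21:K/C; 24:D/E; 25:S/P.
p = 10/26 = 0.384615.
d = −ln(1 − 0.384615) = −ln(0.615385) = 0.4855.

0.4855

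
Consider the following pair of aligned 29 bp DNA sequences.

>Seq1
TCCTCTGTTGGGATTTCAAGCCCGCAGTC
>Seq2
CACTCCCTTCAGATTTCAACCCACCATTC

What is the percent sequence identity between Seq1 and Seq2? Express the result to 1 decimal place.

65.5%

Differing sites — 1:T/C; 2:C/A; 6:T/C; 7:G/C; 10:G/C; 11:G/A; 20:G/C; 23:C/A; 24:G/C; 27:G/T.
19 of the 29 sites match, so the percent identity is 19/29 × 100 = 65.5%.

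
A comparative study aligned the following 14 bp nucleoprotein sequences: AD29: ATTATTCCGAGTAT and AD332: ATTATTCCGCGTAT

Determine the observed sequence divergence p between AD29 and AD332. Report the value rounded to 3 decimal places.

0.071

Differing sites — 10:A/C.
There are 1 differences over 14 sites, so p = 1/14 = 0.071.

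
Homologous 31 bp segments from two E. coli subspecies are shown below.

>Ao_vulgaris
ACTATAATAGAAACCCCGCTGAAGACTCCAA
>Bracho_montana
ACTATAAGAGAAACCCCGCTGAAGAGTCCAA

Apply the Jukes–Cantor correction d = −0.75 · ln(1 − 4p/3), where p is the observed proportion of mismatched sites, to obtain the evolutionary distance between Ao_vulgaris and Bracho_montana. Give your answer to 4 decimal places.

Differing sites — 8:T/G; 26:C/G.
p = 2/31 = 0.064516.
d = −0.75 · ln(1 − (4/3)·0.064516) = −0.75 · ln(0.913979) = −0.75 · (-0.089948) = 0.0675.

0.0675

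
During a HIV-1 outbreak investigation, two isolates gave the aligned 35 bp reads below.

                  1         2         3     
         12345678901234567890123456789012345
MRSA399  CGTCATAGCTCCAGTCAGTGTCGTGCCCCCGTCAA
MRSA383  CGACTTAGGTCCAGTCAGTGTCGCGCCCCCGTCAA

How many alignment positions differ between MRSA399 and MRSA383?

4

Differing sites — 3:T/A; 5:A/T; 9:C/G; 24:T/C.
That gives 4 mismatches out of 35 aligned sites, so the Hamming distance is 4.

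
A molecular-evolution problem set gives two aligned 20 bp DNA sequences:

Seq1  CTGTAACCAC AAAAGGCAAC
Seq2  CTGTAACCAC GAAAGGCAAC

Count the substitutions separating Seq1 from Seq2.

Differing sites — 11:A/G.
That gives 1 mismatch out of 20 aligned sites, so the Hamming distance is 1.

1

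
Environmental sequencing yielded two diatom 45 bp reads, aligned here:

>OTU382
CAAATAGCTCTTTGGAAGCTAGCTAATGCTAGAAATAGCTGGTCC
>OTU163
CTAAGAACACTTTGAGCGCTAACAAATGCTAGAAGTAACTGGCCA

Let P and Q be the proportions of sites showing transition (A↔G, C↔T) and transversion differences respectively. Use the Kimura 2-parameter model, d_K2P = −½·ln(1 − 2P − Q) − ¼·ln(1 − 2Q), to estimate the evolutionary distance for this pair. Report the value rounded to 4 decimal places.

0.3714

Differing sites — 2:A/T (Tv); 5:T/G (Tv); 7:G/A (Ti); 9:T/A (Tv); 15:G/A (Ti); 16:A/G (Ti); 17:A/C (Tv); 22:G/A (Ti); 24:T/A (Tv); 35:A/G (Ti); 38:G/A (Ti); 43:T/C (Ti); 45:C/A (Tv).
Of the 13 differences, 7 transitions and 6 transversions over 45 sites: P = 7/45 = 0.155556, Q = 6/45 = 0.133333.
d = −0.5·ln(0.555555) − 0.25·ln(0.733334) = −0.5·(-0.587788) − 0.25·(-0.310154) = 0.3714.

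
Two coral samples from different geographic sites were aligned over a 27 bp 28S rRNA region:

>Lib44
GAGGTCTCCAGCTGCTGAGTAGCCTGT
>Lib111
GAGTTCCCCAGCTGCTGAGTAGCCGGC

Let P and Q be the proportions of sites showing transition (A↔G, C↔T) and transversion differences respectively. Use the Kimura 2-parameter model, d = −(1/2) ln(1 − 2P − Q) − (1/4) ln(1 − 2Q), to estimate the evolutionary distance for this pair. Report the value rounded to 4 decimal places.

0.1657

Differing sites — 4:G/T (Tv); 7:T/C (Ti); 25:T/G (Tv); 27:T/C (Ti).
Of the 4 differences, 2 transitions and 2 transversions over 27 sites: P = 2/27 = 0.074074, Q = 2/27 = 0.074074.
d = −0.5·ln(0.777778) − 0.25·ln(0.851852) = −0.5·(-0.251314) − 0.25·(-0.160342) = 0.1657.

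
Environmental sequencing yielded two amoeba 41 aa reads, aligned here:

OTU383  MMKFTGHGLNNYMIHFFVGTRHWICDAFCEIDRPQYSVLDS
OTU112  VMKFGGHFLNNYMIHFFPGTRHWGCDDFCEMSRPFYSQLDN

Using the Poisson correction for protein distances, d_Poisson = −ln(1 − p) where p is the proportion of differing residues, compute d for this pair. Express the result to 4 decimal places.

0.3124

The sequences differ at positions 1 (M/V), 5 (T/G), 8 (G/F), 18 (V/P), 24 (I/G), 27 (A/D), 31 (I/M), 32 (D/S), 35 (Q/F), 38 (V/Q), 41 (S/N).
p = 11/41 = 0.268293.
d = −ln(1 − 0.268293) = −ln(0.731707) = 0.3124.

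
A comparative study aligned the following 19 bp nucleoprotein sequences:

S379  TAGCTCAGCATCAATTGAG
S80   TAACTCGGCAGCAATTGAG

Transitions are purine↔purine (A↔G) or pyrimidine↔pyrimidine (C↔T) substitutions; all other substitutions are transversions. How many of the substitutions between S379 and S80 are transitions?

2

Mismatches occur at site 3 (G/A, transition), site 7 (A/G, transition), site 11 (T/G, transversion).
Of the 3 differences, 2 transitions and 1 transversion, so the answer is 2.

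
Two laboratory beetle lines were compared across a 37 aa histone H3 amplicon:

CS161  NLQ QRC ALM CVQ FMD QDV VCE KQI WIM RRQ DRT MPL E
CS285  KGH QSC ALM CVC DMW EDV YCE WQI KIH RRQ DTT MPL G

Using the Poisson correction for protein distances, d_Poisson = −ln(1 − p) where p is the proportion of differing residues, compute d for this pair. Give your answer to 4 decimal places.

0.4754

Differing sites — 1:N/K; 2:L/G; 3:Q/H; 5:R/S; 12:Q/C; 13:F/D; 15:D/W; 16:Q/E; 19:V/Y; 22:K/W; 25:W/K; 27:M/H; 32:R/T; 37:E/G.
p = 14/37 = 0.378378.
d = −ln(1 − 0.378378) = −ln(0.621622) = 0.4754.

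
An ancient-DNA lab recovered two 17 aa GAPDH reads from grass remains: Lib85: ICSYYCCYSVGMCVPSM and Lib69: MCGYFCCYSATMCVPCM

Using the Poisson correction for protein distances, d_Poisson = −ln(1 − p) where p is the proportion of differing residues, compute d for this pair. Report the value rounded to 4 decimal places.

The sequences differ at positions 1 (I/M), 3 (S/G), 5 (Y/F), 10 (V/A), 11 (G/T), 16 (S/C).
p = 6/17 = 0.352941.
d = −ln(1 − 0.352941) = −ln(0.647059) = 0.4353.

0.4353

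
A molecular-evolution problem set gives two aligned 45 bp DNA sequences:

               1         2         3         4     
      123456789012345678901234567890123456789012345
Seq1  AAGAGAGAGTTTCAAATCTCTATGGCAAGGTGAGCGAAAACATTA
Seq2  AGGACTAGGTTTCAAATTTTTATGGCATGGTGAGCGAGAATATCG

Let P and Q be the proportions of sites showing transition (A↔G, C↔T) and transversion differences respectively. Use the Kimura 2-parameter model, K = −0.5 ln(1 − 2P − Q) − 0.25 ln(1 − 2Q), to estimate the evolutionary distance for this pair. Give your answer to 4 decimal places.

Mismatches occur at site 2 (A→G, transition), site 5 (G→C, transversion), site 6 (A→T, transversion), site 7 (G→A, transition), site 8 (A→G, transition), site 18 (C→T, transition), site 20 (C→T, transition), site 28 (A→T, transversion), site 38 (A→G, transition), site 41 (C→T, transition), site 44 (T→C, transition), site 45 (A→G, transition).
Of the 12 differences, 9 transitions and 3 transversions over 45 sites: P = 9/45 = 0.200000, Q = 3/45 = 0.066667.
d = −0.5·ln(0.533333) − 0.25·ln(0.866666) = −0.5·(-0.628609) − 0.25·(-0.143102) = 0.3501.

0.3501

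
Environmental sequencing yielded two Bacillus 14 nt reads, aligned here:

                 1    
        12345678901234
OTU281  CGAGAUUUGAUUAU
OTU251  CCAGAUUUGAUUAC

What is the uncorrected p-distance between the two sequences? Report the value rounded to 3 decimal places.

0.143

Differing sites — 2:G/C; 14:U/C.
There are 2 differences over 14 sites, so p = 2/14 = 0.143.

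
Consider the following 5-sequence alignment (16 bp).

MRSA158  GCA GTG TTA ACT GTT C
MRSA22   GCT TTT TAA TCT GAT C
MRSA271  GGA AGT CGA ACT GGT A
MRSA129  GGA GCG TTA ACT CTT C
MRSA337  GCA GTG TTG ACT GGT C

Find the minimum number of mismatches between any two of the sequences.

2

Pairwise Hamming distances:
  MRSA158 vs MRSA22: 6
  MRSA158 vs MRSA271: 8
  MRSA158 vs MRSA129: 3
  MRSA158 vs MRSA337: 2
  MRSA22 vs MRSA271: 9
  MRSA22 vs MRSA129: 9
  MRSA22 vs MRSA337: 7
  MRSA271 vs MRSA129: 8
  MRSA271 vs MRSA337: 8
  MRSA129 vs MRSA337: 5
The smallest is 2, between MRSA158 and MRSA337.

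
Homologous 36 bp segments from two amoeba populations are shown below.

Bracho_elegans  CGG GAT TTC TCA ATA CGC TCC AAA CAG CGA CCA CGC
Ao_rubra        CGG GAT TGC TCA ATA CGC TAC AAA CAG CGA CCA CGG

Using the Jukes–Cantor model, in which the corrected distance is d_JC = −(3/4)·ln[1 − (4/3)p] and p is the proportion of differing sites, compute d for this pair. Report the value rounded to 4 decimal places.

Mismatches occur at site 8 (T/G), site 20 (C/A), site 36 (C/G).
p = 3/36 = 0.083333.
d = −0.75 · ln(1 − (4/3)·0.083333) = −0.75 · ln(0.888889) = −0.75 · (-0.117783) = 0.0883.

0.0883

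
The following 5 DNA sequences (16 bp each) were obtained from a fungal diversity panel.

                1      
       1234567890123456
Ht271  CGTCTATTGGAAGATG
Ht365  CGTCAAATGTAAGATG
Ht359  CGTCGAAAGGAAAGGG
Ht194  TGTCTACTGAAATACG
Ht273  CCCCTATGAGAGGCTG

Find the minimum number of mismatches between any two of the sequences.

Pairwise Hamming distances:
  Ht271 vs Ht365: 3
  Ht271 vs Ht359: 6
  Ht271 vs Ht194: 5
  Ht271 vs Ht273: 6
  Ht365 vs Ht359: 6
  Ht365 vs Ht194: 6
  Ht365 vs Ht273: 9
  Ht359 vs Ht194: 8
  Ht359 vs Ht273: 10
  Ht194 vs Ht273: 11
The smallest is 3, between Ht271 and Ht365.

3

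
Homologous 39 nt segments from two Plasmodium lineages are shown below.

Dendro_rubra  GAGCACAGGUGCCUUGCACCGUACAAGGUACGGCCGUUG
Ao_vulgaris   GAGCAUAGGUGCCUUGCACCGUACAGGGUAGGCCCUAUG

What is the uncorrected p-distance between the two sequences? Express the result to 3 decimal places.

0.154

Mismatches occur at site 6 (C/U), site 26 (A/G), site 31 (C/G), site 33 (G/C), site 36 (G/U), site 37 (U/A).
There are 6 differences over 39 sites, so p = 6/39 = 0.154.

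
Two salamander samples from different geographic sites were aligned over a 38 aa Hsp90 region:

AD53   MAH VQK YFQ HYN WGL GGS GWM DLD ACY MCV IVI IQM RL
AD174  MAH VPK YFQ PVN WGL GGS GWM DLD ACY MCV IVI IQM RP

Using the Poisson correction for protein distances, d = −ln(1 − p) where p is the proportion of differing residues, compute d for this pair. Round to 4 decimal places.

0.1112

Differing sites — 5:Q/P; 10:H/P; 11:Y/V; 38:L/P.
p = 4/38 = 0.105263.
d = −ln(1 − 0.105263) = −ln(0.894737) = 0.1112.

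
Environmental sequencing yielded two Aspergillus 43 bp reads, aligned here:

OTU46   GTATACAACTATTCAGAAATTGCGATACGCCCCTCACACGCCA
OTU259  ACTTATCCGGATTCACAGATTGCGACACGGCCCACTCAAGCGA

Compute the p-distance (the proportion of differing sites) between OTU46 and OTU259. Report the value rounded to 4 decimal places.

0.3721

The sequences differ at positions 1 (G/A), 2 (T/C), 3 (A/T), 6 (C/T), 7 (A/C), 8 (A/C), 9 (C/G), 10 (T/G), 16 (G/C), 18 (A/G), 26 (T/C), 30 (C/G), 34 (T/A), 36 (A/T), 39 (C/A), 42 (C/G).
There are 16 differences over 43 sites, so p = 16/43 = 0.3721.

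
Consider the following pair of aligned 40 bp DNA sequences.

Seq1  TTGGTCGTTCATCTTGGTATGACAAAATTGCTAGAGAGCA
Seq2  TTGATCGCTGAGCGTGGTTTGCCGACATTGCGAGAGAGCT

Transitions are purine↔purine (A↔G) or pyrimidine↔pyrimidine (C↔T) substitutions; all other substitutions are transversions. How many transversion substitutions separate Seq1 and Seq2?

Differing sites — 4:G/A (Ti); 8:T/C (Ti); 10:C/G (Tv); 12:T/G (Tv); 14:T/G (Tv); 19:A/T (Tv); 22:A/C (Tv); 24:A/G (Ti); 26:A/C (Tv); 32:T/G (Tv); 40:A/T (Tv).
Of the 11 differences, 3 transitions and 8 transversions, so the answer is 8.

8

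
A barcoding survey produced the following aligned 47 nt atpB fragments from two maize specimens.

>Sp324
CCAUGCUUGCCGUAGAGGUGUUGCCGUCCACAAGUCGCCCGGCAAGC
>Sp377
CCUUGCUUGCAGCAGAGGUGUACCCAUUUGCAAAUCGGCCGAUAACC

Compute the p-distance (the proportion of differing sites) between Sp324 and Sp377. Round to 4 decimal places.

Mismatches occur at site 3 (A↔U), site 11 (C↔A), site 13 (U↔C), site 22 (U↔A), site 23 (G↔C), site 26 (G↔A), site 28 (C↔U), site 29 (C↔U), site 30 (A↔G), site 34 (G↔A), site 38 (C↔G), site 42 (G↔A), site 43 (C↔U), site 46 (G↔C).
There are 14 differences over 47 sites, so p = 14/47 = 0.2979.

0.2979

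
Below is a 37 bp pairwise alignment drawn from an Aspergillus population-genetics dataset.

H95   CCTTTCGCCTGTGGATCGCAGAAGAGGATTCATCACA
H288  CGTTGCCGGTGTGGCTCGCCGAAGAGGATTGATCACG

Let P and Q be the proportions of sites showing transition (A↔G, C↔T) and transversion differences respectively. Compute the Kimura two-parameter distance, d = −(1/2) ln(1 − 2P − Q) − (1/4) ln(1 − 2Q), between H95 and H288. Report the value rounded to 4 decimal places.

0.2991

Differing sites — 2:C/G (Tv); 5:T/G (Tv); 7:G/C (Tv); 8:C/G (Tv); 9:C/G (Tv); 15:A/C (Tv); 20:A/C (Tv); 31:C/G (Tv); 37:A/G (Ti).
Of the 9 differences, 1 transition and 8 transversions over 37 sites: P = 1/37 = 0.027027, Q = 8/37 = 0.216216.
d = −0.5·ln(0.729730) − 0.25·ln(0.567568) = −0.5·(-0.315081) − 0.25·(-0.566395) = 0.2991.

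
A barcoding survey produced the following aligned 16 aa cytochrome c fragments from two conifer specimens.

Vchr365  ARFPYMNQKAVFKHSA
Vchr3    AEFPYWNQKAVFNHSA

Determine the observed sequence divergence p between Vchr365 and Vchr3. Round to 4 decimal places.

Differing sites — 2:R/E; 6:M/W; 13:K/N.
There are 3 differences over 16 sites, so p = 3/16 = 0.1875.

0.1875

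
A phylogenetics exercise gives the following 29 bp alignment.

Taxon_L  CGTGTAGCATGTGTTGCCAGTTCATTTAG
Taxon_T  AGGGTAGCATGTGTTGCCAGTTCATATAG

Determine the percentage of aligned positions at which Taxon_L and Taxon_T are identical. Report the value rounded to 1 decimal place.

89.7%

The sequences differ at positions 1 (C/A), 3 (T/G), 26 (T/A).
26 of the 29 sites match, so the percent identity is 26/29 × 100 = 89.7%.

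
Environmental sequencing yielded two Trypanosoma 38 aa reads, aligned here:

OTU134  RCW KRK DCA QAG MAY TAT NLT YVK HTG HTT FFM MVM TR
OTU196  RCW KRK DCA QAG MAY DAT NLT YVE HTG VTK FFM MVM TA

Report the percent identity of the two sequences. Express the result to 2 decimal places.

Differing sites — 16:T/D; 24:K/E; 28:H/V; 30:T/K; 38:R/A.
33 of the 38 sites match, so the percent identity is 33/38 × 100 = 86.84%.

86.84%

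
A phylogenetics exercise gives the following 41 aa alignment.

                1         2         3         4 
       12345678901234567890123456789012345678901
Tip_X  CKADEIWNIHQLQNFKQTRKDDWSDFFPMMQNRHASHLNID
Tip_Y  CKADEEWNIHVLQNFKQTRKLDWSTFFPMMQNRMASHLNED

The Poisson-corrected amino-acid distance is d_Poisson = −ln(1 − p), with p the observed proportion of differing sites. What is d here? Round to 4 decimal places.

Mismatches occur at site 6 (I/E), site 11 (Q/V), site 21 (D/L), site 25 (D/T), site 34 (H/M), site 40 (I/E).
p = 6/41 = 0.146341.
d = −ln(1 − 0.146341) = −ln(0.853659) = 0.1582.

0.1582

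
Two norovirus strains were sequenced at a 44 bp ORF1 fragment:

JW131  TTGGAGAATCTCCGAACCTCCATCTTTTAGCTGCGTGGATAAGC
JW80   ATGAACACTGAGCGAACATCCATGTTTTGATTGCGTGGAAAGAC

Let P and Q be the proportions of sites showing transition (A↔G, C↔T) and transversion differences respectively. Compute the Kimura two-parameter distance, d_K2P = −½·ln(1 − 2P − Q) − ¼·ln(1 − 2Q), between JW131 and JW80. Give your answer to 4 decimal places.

0.4559

Differing sites — 1:T/A (Tv); 4:G/A (Ti); 6:G/C (Tv); 8:A/C (Tv); 10:C/G (Tv); 11:T/A (Tv); 12:C/G (Tv); 18:C/A (Tv); 24:C/G (Tv); 29:A/G (Ti); 30:G/A (Ti); 31:C/T (Ti); 40:T/A (Tv); 42:A/G (Ti); 43:G/A (Ti).
Of the 15 differences, 6 transitions and 9 transversions over 44 sites: P = 6/44 = 0.136364, Q = 9/44 = 0.204545.
d = −0.5·ln(0.522727) − 0.25·ln(0.590910) = −0.5·(-0.648696) − 0.25·(-0.526092) = 0.4559.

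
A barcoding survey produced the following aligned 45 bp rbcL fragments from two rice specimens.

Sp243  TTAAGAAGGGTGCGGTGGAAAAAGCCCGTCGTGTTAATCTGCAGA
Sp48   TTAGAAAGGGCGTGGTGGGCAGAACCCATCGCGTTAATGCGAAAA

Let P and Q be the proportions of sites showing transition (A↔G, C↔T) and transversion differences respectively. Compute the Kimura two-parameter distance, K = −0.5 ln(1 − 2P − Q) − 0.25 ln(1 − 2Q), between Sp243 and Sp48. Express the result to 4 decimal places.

0.4412

The sequences differ at positions 4 (A/G, transition), 5 (G/A, transition), 11 (T/C, transition), 13 (C/T, transition), 19 (A/G, transition), 20 (A/C, transversion), 22 (A/G, transition), 24 (G/A, transition), 28 (G/A, transition), 32 (T/C, transition), 39 (C/G, transversion), 40 (T/C, transition), 42 (C/A, transversion), 44 (G/A, transition).
Of the 14 differences, 11 transitions and 3 transversions over 45 sites: P = 11/45 = 0.244444, Q = 3/45 = 0.066667.
d = −0.5·ln(0.444445) − 0.25·ln(0.866666) = −0.5·(-0.810929) − 0.25·(-0.143102) = 0.4412.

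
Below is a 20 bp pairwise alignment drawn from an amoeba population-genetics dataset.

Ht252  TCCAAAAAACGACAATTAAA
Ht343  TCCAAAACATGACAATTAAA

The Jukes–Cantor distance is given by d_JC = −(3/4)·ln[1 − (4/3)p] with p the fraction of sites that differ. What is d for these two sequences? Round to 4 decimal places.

0.1073

Differing sites — 8:A/C; 10:C/T.
p = 2/20 = 0.100000.
d = −0.75 · ln(1 − (4/3)·0.100000) = −0.75 · ln(0.866667) = −0.75 · (-0.143100) = 0.1073.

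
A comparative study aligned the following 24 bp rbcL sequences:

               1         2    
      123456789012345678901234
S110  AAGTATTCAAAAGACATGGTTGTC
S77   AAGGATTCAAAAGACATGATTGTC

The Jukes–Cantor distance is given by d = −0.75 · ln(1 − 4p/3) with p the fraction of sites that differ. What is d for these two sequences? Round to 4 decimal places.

0.0883

Mismatches occur at site 4 (T↔G), site 19 (G↔A).
p = 2/24 = 0.083333.
d = −0.75 · ln(1 − (4/3)·0.083333) = −0.75 · ln(0.888889) = −0.75 · (-0.117783) = 0.0883.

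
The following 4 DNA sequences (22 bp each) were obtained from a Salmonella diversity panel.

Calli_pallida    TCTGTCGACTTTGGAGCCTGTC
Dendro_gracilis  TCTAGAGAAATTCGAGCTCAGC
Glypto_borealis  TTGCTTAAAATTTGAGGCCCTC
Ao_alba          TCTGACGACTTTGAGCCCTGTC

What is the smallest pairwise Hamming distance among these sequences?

Pairwise Hamming distances:
  Calli_pallida vs Dendro_gracilis: 10
  Calli_pallida vs Glypto_borealis: 11
  Calli_pallida vs Ao_alba: 4
  Dendro_gracilis vs Glypto_borealis: 11
  Dendro_gracilis vs Ao_alba: 13
  Glypto_borealis vs Ao_alba: 15
The smallest is 4, between Calli_pallida and Ao_alba.

4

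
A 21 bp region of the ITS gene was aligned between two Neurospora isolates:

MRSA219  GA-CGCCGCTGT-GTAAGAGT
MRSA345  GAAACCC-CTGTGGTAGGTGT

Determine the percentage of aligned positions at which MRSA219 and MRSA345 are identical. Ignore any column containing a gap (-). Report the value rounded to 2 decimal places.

77.78%

Excluding the 3 gap columns leaves 18 comparable sites.
The sequences differ at positions 4 (C/A), 5 (G/C), 17 (A/G), 19 (A/T).
14 of the 18 comparable sites match, so the percent identity is 14/18 × 100 = 77.78%.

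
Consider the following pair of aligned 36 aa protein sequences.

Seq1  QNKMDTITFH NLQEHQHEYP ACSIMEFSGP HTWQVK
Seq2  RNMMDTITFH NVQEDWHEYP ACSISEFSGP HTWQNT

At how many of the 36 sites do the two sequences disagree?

8

The sequences differ at positions 1 (Q/R), 3 (K/M), 12 (L/V), 15 (H/D), 16 (Q/W), 25 (M/S), 35 (V/N), 36 (K/T).
That gives 8 mismatches out of 36 aligned sites, so the Hamming distance is 8.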